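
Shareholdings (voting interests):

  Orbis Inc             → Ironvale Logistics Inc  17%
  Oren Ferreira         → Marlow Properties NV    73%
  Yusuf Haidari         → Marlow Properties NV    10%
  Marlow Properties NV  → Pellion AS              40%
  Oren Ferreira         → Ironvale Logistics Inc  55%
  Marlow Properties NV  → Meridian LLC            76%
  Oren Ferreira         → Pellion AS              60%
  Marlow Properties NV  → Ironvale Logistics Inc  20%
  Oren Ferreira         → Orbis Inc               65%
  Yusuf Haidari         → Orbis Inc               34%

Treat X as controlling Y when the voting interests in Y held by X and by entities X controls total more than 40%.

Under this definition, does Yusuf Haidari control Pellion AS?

Yusuf's largest direct stake is 34% in Orbis, which does not meet the threshold, so Yusuf controls no company.
Neither Yusuf nor any entity Yusuf controls holds any voting interest in Pellion.
So Yusuf does not control Pellion.

No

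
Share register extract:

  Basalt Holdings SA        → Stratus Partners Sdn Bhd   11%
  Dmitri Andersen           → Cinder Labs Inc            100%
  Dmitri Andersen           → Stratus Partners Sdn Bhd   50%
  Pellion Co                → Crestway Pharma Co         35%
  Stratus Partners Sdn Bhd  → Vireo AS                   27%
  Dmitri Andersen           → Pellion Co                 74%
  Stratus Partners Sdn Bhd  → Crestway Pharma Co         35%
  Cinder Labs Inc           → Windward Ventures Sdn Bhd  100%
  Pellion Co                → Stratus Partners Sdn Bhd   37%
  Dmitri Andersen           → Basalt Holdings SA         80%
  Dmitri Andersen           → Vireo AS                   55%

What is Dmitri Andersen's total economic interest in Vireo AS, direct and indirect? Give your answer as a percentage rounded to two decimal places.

78.27%

Dmitri reaches Vireo along 4 paths.
Direct stake: 55% = 55%.
Via Pellion → Stratus: 74% × 37% × 27% = 7.3926%.
Via Basalt → Stratus: 80% × 11% × 27% = 2.376%.
Via Stratus: 50% × 27% = 13.5%.
Total: 55% + 7.3926% + 2.376% + 13.5% = 78.2686%.
Rounded: 78.27%.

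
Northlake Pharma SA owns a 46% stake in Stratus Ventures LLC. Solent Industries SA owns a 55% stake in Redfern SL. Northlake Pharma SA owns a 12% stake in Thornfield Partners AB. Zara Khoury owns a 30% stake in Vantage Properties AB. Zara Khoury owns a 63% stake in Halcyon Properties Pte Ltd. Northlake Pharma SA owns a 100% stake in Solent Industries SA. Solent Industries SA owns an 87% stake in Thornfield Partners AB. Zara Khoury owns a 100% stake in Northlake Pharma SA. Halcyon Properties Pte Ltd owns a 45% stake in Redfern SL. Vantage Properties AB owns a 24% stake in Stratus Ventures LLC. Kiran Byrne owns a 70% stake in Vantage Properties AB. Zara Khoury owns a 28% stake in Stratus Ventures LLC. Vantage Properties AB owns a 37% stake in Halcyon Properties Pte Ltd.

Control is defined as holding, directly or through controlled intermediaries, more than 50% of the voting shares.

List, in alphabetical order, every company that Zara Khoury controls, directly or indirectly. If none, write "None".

Zara holds 100% of Northlake, so Zara controls Northlake.
Northlake and Zara together hold 46% + 28% = 74% of Stratus, so Zara controls Stratus.
Zara holds 63% of Halcyon, so Zara controls Halcyon.
Northlake holds 100% of Solent, so Zara controls Solent.
Solent and Northlake together hold 87% + 12% = 99% of Thornfield, so Zara controls Thornfield.
Solent and Halcyon together hold 55% + 45% = 100% of Redfern, so Zara controls Redfern.
No other company's threshold is met.

Halcyon Properties Pte Ltd, Northlake Pharma SA, Redfern SL, Solent Industries SA, Stratus Ventures LLC, Thornfield Partners AB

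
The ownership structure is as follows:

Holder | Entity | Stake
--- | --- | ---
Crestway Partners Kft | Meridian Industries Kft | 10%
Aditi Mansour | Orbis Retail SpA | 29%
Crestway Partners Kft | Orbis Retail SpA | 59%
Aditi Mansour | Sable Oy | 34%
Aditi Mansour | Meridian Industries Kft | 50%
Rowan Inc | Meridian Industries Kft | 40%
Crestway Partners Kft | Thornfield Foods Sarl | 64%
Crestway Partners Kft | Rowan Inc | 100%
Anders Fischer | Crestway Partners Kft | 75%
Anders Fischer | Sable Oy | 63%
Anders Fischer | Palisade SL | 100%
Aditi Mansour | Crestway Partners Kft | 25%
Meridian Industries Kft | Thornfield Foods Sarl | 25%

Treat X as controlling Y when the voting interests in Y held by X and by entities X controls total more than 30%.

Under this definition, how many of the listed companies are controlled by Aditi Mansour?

2

Aditi holds 34% of Sable, so Aditi controls Sable.
Aditi holds 50% of Meridian, so Aditi controls Meridian.
No other company's threshold is met.
Aditi controls 2 companies.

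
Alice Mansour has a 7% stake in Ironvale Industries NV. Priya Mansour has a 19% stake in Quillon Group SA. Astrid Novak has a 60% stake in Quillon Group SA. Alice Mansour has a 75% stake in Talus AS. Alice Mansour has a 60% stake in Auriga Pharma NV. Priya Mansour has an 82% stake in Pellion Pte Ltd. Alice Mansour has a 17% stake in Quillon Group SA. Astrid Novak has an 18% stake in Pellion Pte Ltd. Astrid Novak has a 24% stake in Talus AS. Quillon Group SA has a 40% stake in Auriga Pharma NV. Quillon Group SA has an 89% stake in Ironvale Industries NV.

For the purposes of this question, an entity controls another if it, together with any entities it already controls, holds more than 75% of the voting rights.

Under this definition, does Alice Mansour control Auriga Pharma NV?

Alice's largest direct stake is 75% in Talus, which does not meet the threshold, so Alice controls no company.
In Auriga, Alice's side holds only 60%, not > 75%.
So Alice does not control Auriga.

No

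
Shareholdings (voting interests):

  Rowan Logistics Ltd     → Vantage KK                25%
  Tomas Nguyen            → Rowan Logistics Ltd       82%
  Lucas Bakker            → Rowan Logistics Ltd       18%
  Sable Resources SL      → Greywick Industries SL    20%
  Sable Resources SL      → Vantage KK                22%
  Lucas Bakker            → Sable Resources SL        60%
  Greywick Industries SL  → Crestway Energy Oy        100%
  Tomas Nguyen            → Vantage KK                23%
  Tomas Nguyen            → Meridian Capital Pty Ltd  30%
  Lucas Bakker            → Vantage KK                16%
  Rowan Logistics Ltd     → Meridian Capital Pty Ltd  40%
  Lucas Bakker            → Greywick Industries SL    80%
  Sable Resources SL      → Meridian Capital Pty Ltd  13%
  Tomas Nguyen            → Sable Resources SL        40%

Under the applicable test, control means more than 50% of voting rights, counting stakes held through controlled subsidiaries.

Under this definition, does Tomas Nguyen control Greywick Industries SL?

No

Tomas holds 82% of Rowan, so Tomas controls Rowan.
Tomas and Rowan together hold 30% + 40% = 70% of Meridian, so Tomas controls Meridian.
Neither Tomas nor any entity Tomas controls holds any voting interest in Greywick.
So Tomas does not control Greywick.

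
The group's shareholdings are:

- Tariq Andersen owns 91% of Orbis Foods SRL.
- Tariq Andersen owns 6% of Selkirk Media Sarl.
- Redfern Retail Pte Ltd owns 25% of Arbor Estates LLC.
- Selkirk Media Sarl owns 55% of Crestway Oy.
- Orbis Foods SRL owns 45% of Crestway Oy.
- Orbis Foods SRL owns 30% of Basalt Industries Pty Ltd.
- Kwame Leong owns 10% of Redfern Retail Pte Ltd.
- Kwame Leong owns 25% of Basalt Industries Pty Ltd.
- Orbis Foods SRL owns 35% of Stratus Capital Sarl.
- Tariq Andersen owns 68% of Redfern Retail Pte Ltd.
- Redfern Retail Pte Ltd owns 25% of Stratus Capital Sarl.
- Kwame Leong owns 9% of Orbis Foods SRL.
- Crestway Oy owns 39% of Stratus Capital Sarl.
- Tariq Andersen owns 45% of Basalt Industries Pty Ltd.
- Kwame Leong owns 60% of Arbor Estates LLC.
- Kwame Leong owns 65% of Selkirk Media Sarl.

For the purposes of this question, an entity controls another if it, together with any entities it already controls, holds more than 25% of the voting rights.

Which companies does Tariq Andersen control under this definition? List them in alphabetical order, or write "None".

Basalt Industries Pty Ltd, Crestway Oy, Orbis Foods SRL, Redfern Retail Pte Ltd, Stratus Capital Sarl

Tariq holds 68% of Redfern, so Tariq controls Redfern.
Tariq holds 91% of Orbis, so Tariq controls Orbis.
Orbis holds 45% of Crestway, so Tariq controls Crestway.
Orbis and Tariq together hold 30% + 45% = 75% of Basalt, so Tariq controls Basalt.
Crestway and Orbis and Redfern together hold 39% + 35% + 25% = 99% of Stratus, so Tariq controls Stratus.
No other company's threshold is met.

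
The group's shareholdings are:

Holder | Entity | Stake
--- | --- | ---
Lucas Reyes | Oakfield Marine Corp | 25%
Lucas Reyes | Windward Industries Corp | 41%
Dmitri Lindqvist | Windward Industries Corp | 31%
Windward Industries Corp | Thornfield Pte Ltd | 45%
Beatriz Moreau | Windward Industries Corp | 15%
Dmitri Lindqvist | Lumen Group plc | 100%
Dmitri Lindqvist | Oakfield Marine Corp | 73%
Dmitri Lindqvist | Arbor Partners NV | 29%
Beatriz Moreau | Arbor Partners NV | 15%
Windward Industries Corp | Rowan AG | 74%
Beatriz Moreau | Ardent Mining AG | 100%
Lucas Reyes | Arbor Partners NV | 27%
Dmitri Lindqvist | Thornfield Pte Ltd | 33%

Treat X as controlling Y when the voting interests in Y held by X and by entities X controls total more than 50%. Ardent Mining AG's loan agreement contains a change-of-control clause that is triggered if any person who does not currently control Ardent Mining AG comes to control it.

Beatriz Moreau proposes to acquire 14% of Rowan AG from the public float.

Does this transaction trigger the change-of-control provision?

The purchase changes only Beatriz's holdings, so Beatriz is the only person who could newly come to control Ardent.
Beatriz holds 100% of Ardent, so Beatriz controls Ardent.
So Beatriz already controls Ardent before the transaction.
After the purchase, Beatriz holds 14% of Rowan directly.
Beatriz controlled Ardent already, so this is not a new person acquiring control; every other person's position is unchanged or reduced.
No new person acquires control, so the clause is not triggered.

No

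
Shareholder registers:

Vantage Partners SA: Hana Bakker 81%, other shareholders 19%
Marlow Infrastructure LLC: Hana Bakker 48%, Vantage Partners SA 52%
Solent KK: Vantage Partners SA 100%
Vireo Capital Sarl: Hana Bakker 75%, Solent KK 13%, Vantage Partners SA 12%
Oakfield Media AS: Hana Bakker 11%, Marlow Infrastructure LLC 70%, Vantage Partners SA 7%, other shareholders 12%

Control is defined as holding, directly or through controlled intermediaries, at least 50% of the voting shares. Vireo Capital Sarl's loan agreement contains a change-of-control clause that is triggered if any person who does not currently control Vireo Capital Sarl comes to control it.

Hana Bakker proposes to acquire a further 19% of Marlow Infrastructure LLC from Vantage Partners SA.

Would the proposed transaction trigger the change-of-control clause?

The purchase adds only to Hana's holdings (Vantage's stake shrinks), so Hana is the only person who could newly come to control Vireo.
Hana holds 81% of Vantage, so Hana controls Vantage.
Vantage holds 100% of Solent, so Hana controls Solent.
Hana and Solent and Vantage together hold 75% + 13% + 12% = 100% of Vireo, so Hana controls Vireo.
So Hana already controls Vireo before the transaction.
After the purchase, Hana's direct stake in Marlow rises to 48% + 19% = 67%, and Vantage's stake falls to 33%.
Hana controlled Vireo already, so this is not a new person acquiring control; every other person's position is unchanged or reduced.
No new person acquires control, so the clause is not triggered.

No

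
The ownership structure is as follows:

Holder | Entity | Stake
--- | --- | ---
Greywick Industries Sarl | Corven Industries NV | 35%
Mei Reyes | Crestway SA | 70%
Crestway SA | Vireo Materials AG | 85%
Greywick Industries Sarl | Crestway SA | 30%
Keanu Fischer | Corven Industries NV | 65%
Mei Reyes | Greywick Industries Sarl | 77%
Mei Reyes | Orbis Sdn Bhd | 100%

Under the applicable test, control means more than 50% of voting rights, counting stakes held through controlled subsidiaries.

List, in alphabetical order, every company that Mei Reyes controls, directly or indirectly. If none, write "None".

Mei holds 77% of Greywick, so Mei controls Greywick.
Mei and Greywick together hold 70% + 30% = 100% of Crestway, so Mei controls Crestway.
Mei holds 100% of Orbis, so Mei controls Orbis.
Crestway holds 85% of Vireo, so Mei controls Vireo.
No other company's threshold is met.

Crestway SA, Greywick Industries Sarl, Orbis Sdn Bhd, Vireo Materials AG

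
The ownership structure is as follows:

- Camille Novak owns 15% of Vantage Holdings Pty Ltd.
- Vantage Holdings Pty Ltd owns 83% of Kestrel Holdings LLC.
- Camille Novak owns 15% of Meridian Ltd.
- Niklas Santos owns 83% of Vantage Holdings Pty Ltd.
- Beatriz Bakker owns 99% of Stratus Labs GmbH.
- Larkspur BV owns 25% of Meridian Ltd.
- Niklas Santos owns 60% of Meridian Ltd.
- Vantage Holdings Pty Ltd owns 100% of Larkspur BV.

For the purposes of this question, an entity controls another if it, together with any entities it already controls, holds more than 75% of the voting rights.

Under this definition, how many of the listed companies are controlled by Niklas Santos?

Niklas holds 83% of Vantage, so Niklas controls Vantage.
Vantage holds 100% of Larkspur, so Niklas controls Larkspur.
Vantage holds 83% of Kestrel, so Niklas controls Kestrel.
Niklas and Larkspur together hold 60% + 25% = 85% of Meridian, so Niklas controls Meridian.
No other company's threshold is met.
Niklas controls 4 companies.

4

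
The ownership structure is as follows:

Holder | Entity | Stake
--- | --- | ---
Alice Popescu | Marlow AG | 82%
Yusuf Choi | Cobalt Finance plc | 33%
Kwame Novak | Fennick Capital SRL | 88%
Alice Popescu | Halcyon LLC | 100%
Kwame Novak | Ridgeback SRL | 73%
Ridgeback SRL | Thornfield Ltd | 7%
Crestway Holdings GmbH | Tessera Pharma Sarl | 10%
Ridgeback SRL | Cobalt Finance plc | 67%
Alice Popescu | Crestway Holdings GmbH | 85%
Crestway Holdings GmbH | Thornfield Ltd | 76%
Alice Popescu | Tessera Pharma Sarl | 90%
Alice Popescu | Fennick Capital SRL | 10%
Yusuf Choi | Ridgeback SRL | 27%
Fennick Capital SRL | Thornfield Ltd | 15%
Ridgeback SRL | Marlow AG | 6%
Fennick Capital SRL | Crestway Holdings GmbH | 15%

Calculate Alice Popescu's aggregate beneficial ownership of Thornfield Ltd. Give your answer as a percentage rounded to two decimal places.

67.24%

Alice reaches Thornfield along 3 paths.
Via Fennick: 10% × 15% = 1.5%.
Via Fennick → Crestway: 10% × 15% × 76% = 1.14%.
Via Crestway: 85% × 76% = 64.6%.
Total: 1.5% + 1.14% + 64.6% = 67.24%.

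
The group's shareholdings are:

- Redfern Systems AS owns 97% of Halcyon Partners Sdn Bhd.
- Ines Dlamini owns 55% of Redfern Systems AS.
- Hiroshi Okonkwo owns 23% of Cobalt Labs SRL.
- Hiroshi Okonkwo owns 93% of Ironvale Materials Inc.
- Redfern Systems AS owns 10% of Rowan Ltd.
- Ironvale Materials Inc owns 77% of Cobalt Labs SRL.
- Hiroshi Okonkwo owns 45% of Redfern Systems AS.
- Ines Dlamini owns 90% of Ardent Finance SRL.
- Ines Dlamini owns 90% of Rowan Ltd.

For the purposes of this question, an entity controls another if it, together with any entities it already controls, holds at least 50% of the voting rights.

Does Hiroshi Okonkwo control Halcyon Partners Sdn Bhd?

Hiroshi holds 93% of Ironvale, so Hiroshi controls Ironvale.
Hiroshi and Ironvale together hold 23% + 77% = 100% of Cobalt, so Hiroshi controls Cobalt.
Neither Hiroshi nor any entity Hiroshi controls holds any voting interest in Halcyon.
So Hiroshi does not control Halcyon.

No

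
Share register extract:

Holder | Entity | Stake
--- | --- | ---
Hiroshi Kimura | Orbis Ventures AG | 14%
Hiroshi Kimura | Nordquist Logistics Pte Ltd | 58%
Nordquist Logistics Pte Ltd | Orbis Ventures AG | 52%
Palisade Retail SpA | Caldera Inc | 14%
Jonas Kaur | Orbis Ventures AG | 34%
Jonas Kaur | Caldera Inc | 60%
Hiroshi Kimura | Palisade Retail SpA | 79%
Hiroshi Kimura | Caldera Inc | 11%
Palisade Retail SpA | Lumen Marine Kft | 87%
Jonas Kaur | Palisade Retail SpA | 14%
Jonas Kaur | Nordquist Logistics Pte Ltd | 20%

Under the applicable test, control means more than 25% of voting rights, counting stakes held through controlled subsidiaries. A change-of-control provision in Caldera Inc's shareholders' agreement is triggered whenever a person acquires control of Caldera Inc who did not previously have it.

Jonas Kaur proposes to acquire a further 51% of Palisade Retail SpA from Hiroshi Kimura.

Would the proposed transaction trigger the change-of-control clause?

The purchase adds only to Jonas's holdings (Hiroshi's stake shrinks), so Jonas is the only person who could newly come to control Caldera.
Jonas holds 60% of Caldera, so Jonas controls Caldera.
So Jonas already controls Caldera before the transaction.
After the purchase, Jonas's direct stake in Palisade rises to 14% + 51% = 65%, and Hiroshi's stake falls to 28%.
Jonas controlled Caldera already, so this is not a new person acquiring control; every other person's position is unchanged or reduced.
No new person acquires control, so the clause is not triggered.

No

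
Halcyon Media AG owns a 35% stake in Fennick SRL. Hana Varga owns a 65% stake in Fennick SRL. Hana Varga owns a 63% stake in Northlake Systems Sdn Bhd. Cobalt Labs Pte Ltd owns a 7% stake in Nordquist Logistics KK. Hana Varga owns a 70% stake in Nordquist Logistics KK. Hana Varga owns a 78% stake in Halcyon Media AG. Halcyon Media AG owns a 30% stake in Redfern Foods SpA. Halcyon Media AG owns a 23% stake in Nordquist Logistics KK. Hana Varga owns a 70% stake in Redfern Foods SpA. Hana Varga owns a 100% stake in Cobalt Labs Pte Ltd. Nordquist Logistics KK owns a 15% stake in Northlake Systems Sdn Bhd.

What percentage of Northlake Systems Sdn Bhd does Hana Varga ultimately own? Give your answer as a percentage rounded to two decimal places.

77.24%

Hana reaches Northlake along 4 paths.
Direct stake: 63% = 63%.
Via Halcyon → Nordquist: 78% × 23% × 15% = 2.691%.
Via Cobalt → Nordquist: 100% × 7% × 15% = 1.05%.
Via Nordquist: 70% × 15% = 10.5%.
Total: 63% + 2.691% + 1.05% + 10.5% = 77.241%.
Rounded: 77.24%.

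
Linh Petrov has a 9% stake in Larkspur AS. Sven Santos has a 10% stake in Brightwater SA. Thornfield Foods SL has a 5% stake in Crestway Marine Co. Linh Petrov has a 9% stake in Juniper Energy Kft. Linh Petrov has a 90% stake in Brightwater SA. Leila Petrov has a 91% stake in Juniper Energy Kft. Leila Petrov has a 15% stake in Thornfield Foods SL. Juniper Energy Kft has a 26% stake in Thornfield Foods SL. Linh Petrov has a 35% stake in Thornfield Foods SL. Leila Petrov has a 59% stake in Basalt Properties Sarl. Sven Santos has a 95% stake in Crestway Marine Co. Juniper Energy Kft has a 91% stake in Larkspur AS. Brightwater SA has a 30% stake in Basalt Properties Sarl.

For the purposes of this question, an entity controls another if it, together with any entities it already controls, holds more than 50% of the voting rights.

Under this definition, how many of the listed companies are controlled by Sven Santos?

1

Sven holds 95% of Crestway, so Sven controls Crestway.
No other company's threshold is met.
Sven controls 1 company.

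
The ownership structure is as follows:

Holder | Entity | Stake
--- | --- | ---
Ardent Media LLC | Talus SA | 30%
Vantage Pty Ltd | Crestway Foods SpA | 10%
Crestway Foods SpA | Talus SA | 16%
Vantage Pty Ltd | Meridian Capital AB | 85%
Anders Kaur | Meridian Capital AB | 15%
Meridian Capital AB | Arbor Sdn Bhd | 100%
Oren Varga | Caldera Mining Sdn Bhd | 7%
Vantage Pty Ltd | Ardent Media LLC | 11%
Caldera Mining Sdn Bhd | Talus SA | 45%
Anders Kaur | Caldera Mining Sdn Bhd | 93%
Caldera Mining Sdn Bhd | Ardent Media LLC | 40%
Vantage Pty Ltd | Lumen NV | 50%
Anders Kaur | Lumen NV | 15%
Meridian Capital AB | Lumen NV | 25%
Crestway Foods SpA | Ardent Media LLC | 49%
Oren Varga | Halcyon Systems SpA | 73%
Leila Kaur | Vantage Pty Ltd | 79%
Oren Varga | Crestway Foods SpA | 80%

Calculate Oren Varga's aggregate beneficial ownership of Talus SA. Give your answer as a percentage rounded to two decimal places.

28.55%

Oren reaches Talus along 4 paths.
Via Crestway: 80% × 16% = 12.8%.
Via Caldera: 7% × 45% = 3.15%.
Via Caldera → Ardent: 7% × 40% × 30% = 0.84%.
Via Crestway → Ardent: 80% × 49% × 30% = 11.76%.
Total: 12.8% + 3.15% + 0.84% + 11.76% = 28.55%.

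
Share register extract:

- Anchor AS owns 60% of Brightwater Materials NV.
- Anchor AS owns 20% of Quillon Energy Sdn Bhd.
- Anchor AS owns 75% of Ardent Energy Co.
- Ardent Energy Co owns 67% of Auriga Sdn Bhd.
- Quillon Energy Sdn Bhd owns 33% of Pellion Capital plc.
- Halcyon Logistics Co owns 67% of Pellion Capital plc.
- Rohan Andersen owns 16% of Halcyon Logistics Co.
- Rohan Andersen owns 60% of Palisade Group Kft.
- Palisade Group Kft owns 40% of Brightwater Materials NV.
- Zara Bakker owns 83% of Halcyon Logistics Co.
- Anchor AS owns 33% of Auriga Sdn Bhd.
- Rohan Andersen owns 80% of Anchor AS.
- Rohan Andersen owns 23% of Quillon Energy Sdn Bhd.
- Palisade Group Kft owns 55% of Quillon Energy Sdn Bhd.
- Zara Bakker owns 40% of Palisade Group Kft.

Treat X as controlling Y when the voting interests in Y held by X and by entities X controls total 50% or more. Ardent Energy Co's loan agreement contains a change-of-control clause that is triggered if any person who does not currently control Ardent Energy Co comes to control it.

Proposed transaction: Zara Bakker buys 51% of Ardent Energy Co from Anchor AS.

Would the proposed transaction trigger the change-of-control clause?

Yes

The purchase adds only to Zara's holdings (Anchor's stake shrinks), so Zara is the only person who could newly come to control Ardent.
Zara holds 83% of Halcyon, so Zara controls Halcyon.
Halcyon holds 67% of Pellion, so Zara controls Pellion.
Neither Zara nor any entity Zara controls holds any voting interest in Ardent.
So before the transaction, Zara does not control Ardent.
After the purchase, Zara holds 51% of Ardent directly, and Anchor's stake falls to 24%.
Zara holds 51% of Ardent, so Zara controls Ardent.
Zara did not control Ardent before and does after, so the clause is triggered.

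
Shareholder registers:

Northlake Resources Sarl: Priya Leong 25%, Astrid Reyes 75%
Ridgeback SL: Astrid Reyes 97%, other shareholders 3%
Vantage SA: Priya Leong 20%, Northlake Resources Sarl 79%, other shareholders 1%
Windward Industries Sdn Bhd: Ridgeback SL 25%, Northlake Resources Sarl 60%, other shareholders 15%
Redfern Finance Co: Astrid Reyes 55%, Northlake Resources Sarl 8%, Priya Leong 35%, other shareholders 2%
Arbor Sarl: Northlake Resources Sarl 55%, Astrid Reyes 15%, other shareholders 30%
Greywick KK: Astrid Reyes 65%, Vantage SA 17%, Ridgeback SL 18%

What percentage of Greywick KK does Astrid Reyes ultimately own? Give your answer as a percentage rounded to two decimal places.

Astrid reaches Greywick along 3 paths.
Direct stake: 65% = 65%.
Via Northlake → Vantage: 75% × 79% × 17% = 10.0725%.
Via Ridgeback: 97% × 18% = 17.46%.
Total: 65% + 10.0725% + 17.46% = 92.5325%.
Rounded: 92.53%.

92.53%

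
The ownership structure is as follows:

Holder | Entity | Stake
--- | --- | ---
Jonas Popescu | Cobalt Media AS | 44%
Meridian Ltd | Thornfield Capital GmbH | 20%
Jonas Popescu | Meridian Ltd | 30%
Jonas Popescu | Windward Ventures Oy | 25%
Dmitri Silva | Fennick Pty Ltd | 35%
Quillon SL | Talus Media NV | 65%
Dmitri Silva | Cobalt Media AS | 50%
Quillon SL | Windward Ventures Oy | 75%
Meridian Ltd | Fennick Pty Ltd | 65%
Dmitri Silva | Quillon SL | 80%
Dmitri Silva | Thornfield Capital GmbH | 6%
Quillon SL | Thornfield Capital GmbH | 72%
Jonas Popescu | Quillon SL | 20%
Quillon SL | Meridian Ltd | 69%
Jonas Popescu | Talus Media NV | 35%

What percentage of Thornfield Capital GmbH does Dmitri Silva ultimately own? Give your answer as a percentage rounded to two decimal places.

Dmitri reaches Thornfield along 3 paths.
Direct stake: 6% = 6%.
Via Quillon: 80% × 72% = 57.6%.
Via Quillon → Meridian: 80% × 69% × 20% = 11.04%.
Total: 6% + 57.6% + 11.04% = 74.64%.

74.64%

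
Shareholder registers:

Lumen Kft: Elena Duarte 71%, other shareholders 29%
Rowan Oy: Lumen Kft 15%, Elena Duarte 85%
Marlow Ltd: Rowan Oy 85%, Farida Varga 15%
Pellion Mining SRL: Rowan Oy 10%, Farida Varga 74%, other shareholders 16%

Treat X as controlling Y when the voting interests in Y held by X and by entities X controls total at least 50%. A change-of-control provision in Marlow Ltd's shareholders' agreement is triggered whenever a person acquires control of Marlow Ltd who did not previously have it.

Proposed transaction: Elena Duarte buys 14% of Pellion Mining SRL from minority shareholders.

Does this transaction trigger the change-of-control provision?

No

The purchase changes only Elena's holdings, so Elena is the only person who could newly come to control Marlow.
Elena holds 71% of Lumen, so Elena controls Lumen.
Lumen and Elena together hold 15% + 85% = 100% of Rowan, so Elena controls Rowan.
Rowan holds 85% of Marlow, so Elena controls Marlow.
So Elena already controls Marlow before the transaction.
After the purchase, Elena holds 14% of Pellion directly.
Elena controlled Marlow already, so this is not a new person acquiring control; every other person's position is unchanged or reduced.
No new person acquires control, so the clause is not triggered.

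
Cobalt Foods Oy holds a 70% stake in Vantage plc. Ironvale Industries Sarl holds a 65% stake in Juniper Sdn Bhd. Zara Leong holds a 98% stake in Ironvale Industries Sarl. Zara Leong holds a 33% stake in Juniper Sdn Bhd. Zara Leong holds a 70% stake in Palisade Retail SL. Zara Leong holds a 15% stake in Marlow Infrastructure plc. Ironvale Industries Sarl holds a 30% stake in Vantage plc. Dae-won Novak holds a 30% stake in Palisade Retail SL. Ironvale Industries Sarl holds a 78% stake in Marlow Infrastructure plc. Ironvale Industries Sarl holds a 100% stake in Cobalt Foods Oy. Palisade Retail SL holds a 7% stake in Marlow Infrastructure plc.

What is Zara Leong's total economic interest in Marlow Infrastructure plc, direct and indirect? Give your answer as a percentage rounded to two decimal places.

Zara reaches Marlow along 3 paths.
Direct stake: 15% = 15%.
Via Palisade: 70% × 7% = 4.9%.
Via Ironvale: 98% × 78% = 76.44%.
Total: 15% + 4.9% + 76.44% = 96.34%.

96.34%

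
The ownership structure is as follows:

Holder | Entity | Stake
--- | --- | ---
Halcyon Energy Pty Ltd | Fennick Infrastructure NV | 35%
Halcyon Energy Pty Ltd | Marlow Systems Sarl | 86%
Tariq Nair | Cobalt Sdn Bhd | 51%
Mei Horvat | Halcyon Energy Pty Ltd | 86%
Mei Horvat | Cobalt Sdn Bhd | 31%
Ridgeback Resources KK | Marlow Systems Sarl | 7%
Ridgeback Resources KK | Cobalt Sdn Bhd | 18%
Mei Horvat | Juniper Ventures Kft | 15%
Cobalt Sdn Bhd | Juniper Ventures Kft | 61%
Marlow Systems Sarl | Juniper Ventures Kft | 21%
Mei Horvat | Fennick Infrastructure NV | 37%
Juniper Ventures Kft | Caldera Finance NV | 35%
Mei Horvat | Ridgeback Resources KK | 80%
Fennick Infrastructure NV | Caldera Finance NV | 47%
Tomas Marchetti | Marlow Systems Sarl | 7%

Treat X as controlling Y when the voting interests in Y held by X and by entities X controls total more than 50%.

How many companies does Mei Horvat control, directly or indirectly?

Mei holds 80% of Ridgeback, so Mei controls Ridgeback.
Mei holds 86% of Halcyon, so Mei controls Halcyon.
Ridgeback and Halcyon together hold 7% + 86% = 93% of Marlow, so Mei controls Marlow.
Halcyon and Mei together hold 35% + 37% = 72% of Fennick, so Mei controls Fennick.
No other company's threshold is met.
Mei controls 4 companies.

4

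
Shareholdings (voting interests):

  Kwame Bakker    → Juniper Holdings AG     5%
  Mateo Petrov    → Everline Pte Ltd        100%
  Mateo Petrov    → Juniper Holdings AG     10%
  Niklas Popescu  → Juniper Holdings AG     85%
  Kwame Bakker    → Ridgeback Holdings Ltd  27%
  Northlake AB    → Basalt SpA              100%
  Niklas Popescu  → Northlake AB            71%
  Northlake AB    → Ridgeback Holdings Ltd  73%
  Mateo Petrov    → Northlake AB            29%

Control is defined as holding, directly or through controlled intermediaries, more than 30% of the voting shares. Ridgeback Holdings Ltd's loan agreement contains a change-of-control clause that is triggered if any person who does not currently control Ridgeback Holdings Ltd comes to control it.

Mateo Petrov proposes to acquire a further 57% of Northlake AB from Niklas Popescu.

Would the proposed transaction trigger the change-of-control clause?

The purchase adds only to Mateo's holdings (Niklas's stake shrinks), so Mateo is the only person who could newly come to control Ridgeback.
Mateo holds 100% of Everline, so Mateo controls Everline.
Neither Mateo nor any entity Mateo controls holds any voting interest in Ridgeback.
So before the transaction, Mateo does not control Ridgeback.
After the purchase, Mateo's direct stake in Northlake rises to 29% + 57% = 86%, and Niklas's stake falls to 14%.
Mateo holds 86% of Northlake, so Mateo controls Northlake.
Northlake holds 73% of Ridgeback, so Mateo controls Ridgeback.
Mateo did not control Ridgeback before and does after, so the clause is triggered.

Yes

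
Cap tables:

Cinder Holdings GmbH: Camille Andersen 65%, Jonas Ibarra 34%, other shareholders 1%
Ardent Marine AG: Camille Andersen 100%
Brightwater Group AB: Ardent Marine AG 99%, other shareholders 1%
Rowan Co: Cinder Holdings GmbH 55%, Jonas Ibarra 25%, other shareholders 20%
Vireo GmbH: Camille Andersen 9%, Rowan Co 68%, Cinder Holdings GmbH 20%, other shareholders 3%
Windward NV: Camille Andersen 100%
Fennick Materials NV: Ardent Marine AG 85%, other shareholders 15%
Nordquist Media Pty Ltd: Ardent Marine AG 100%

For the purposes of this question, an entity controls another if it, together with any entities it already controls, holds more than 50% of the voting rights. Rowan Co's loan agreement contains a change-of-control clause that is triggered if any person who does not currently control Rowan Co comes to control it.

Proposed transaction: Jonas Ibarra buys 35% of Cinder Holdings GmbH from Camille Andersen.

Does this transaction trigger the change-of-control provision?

Yes

The purchase adds only to Jonas's holdings (Camille's stake shrinks), so Jonas is the only person who could newly come to control Rowan.
Jonas's largest direct stake is 34% in Cinder, which does not meet the threshold, so Jonas controls no company.
In Rowan, Jonas's side holds only 25%, not > 50%.
So before the transaction, Jonas does not control Rowan.
After the purchase, Jonas's direct stake in Cinder rises to 34% + 35% = 69%, and Camille's stake falls to 30%.
Jonas holds 69% of Cinder, so Jonas controls Cinder.
Cinder and Jonas together hold 55% + 25% = 80% of Rowan, so Jonas controls Rowan.
Jonas did not control Rowan before and does after, so the clause is triggered.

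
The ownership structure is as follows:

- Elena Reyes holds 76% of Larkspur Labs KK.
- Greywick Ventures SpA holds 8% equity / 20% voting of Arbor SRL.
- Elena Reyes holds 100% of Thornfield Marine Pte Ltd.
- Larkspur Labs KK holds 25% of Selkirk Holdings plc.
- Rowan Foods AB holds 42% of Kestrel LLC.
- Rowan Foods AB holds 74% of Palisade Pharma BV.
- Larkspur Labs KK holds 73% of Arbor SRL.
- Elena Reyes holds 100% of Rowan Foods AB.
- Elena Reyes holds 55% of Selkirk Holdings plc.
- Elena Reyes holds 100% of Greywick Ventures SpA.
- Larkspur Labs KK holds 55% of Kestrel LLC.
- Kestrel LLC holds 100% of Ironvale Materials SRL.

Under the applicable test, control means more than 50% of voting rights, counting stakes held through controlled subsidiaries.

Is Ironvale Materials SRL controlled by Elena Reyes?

Elena holds 100% of Rowan, so Elena controls Rowan.
Elena holds 76% of Larkspur, so Elena controls Larkspur.
Rowan and Larkspur together hold 42% + 55% = 97% of Kestrel, so Elena controls Kestrel.
Kestrel holds 100% of Ironvale, so Elena controls Ironvale.

Yes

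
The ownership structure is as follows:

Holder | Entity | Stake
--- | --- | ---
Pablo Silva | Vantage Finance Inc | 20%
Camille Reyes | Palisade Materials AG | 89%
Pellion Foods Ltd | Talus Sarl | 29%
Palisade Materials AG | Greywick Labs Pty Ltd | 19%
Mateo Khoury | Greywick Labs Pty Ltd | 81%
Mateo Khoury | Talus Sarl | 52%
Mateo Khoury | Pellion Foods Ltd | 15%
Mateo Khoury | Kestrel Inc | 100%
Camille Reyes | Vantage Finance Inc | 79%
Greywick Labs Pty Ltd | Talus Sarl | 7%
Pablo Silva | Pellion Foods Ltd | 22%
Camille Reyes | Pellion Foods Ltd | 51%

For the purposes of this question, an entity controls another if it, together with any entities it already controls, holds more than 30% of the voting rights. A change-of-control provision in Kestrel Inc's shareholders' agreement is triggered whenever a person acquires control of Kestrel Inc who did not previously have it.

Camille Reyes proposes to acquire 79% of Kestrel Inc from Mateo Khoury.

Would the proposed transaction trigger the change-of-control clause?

The purchase adds only to Camille's holdings (Mateo's stake shrinks), so Camille is the only person who could newly come to control Kestrel.
Camille holds 89% of Palisade, so Camille controls Palisade.
Camille holds 79% of Vantage, so Camille controls Vantage.
Camille holds 51% of Pellion, so Camille controls Pellion.
Neither Camille nor any entity Camille controls holds any voting interest in Kestrel.
So before the transaction, Camille does not control Kestrel.
After the purchase, Camille holds 79% of Kestrel directly, and Mateo's stake falls to 21%.
Camille holds 79% of Kestrel, so Camille controls Kestrel.
Camille did not control Kestrel before and does after, so the clause is triggered.

Yes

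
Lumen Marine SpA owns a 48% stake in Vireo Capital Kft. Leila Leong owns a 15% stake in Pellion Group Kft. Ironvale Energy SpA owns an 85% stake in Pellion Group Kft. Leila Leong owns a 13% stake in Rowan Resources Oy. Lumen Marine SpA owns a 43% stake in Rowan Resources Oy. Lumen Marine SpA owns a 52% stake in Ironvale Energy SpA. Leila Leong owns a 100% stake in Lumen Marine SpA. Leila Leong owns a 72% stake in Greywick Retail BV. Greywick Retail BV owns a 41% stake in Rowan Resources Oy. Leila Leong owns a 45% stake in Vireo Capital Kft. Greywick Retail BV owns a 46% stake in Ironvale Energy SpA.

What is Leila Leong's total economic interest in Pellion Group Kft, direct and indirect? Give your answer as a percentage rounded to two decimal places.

Leila reaches Pellion along 3 paths.
Via Lumen → Ironvale: 100% × 52% × 85% = 44.2%.
Via Greywick → Ironvale: 72% × 46% × 85% = 28.152%.
Direct stake: 15% = 15%.
Total: 44.2% + 28.152% + 15% = 87.352%.
Rounded: 87.35%.

87.35%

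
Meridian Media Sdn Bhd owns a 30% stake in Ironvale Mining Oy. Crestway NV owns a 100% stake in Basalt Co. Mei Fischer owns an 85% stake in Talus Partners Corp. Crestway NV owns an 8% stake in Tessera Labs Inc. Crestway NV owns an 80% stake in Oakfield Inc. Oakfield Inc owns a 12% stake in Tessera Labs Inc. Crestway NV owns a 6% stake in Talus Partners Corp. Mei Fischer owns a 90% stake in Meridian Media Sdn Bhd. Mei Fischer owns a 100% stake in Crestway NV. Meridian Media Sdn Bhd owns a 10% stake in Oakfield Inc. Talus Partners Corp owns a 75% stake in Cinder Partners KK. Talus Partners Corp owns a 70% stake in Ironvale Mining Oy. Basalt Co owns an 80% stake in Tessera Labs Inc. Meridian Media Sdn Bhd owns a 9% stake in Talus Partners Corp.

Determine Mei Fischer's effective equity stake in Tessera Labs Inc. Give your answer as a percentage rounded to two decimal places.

Mei reaches Tessera along 4 paths.
Via Crestway → Oakfield: 100% × 80% × 12% = 9.6%.
Via Meridian → Oakfield: 90% × 10% × 12% = 1.08%.
Via Crestway → Basalt: 100% × 100% × 80% = 80%.
Via Crestway: 100% × 8% = 8%.
Total: 9.6% + 1.08% + 80% + 8% = 98.68%.

98.68%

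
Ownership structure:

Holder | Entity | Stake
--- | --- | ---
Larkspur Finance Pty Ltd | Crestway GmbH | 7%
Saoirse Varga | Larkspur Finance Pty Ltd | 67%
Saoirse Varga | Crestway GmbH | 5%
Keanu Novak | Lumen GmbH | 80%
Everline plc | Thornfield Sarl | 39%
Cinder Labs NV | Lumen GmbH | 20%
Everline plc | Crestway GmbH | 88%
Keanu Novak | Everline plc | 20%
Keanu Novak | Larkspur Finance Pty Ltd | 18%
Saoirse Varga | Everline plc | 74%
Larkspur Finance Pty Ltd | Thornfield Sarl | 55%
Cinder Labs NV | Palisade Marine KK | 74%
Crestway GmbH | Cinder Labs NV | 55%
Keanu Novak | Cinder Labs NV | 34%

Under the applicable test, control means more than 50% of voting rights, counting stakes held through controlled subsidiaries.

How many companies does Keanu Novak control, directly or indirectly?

Keanu holds 80% of Lumen, so Keanu controls Lumen.
No other company's threshold is met.
Keanu controls 1 company.

1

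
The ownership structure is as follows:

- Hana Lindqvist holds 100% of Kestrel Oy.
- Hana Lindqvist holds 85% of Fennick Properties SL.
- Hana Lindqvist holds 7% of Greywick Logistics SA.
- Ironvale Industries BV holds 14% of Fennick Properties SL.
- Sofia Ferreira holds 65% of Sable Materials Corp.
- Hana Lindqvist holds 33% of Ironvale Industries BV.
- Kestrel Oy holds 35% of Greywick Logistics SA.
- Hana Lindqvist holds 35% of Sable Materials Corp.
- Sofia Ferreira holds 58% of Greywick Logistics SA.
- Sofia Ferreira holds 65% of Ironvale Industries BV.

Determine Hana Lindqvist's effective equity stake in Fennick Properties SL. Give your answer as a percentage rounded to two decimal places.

89.62%

Hana reaches Fennick along 2 paths.
Direct stake: 85% = 85%.
Via Ironvale: 33% × 14% = 4.62%.
Total: 85% + 4.62% = 89.62%.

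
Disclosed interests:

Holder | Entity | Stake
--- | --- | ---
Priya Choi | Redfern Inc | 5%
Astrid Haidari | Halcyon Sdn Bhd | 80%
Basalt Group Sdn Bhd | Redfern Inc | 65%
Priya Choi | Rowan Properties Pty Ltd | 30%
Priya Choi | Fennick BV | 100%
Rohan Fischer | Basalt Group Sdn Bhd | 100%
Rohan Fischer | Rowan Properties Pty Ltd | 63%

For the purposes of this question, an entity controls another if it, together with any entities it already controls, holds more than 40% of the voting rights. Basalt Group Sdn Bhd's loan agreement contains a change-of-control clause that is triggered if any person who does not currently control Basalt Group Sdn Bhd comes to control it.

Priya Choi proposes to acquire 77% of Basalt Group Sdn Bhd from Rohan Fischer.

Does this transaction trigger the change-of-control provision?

The purchase adds only to Priya's holdings (Rohan's stake shrinks), so Priya is the only person who could newly come to control Basalt.
Priya holds 100% of Fennick, so Priya controls Fennick.
Neither Priya nor any entity Priya controls holds any voting interest in Basalt.
So before the transaction, Priya does not control Basalt.
After the purchase, Priya holds 77% of Basalt directly, and Rohan's stake falls to 23%.
Priya holds 77% of Basalt, so Priya controls Basalt.
Priya did not control Basalt before and does after, so the clause is triggered.

Yes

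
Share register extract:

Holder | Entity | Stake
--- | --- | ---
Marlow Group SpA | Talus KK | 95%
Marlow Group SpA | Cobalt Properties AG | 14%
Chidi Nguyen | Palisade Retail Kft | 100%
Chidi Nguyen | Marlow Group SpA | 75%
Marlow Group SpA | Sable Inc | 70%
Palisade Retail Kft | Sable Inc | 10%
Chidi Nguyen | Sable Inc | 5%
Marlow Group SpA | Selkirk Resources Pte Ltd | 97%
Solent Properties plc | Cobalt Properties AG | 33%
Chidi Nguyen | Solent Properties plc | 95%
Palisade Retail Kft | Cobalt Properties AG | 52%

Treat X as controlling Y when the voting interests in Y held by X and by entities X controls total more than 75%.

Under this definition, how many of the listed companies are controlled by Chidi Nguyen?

3

Chidi holds 100% of Palisade, so Chidi controls Palisade.
Chidi holds 95% of Solent, so Chidi controls Solent.
Palisade and Solent together hold 52% + 33% = 85% of Cobalt, so Chidi controls Cobalt.
No other company's threshold is met.
Chidi controls 3 companies.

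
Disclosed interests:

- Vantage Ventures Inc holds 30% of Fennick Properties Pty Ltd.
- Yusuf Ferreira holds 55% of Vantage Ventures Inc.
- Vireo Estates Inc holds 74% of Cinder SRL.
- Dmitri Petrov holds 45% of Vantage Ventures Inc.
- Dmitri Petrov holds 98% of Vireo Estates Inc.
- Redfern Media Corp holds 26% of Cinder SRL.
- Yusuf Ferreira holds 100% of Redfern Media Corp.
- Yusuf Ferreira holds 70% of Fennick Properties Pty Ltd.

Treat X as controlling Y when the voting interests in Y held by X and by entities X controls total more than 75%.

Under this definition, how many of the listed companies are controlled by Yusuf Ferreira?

Yusuf holds 100% of Redfern, so Yusuf controls Redfern.
No other company's threshold is met.
Yusuf controls 1 company.

1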